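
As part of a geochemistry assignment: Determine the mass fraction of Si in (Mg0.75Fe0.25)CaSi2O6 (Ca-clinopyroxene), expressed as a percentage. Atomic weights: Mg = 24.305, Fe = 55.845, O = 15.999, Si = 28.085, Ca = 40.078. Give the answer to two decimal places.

Formula mass = 0.75·24.305 + 0.25·55.845 + 1·40.078 + 2·28.085 + 6·15.999 = 224.432 g/mol, of which 56.170 g is Si.
So Si makes up 56.170/224.432 = 0.2503 of the mass, i.e. 25.03%.

25.03 wt%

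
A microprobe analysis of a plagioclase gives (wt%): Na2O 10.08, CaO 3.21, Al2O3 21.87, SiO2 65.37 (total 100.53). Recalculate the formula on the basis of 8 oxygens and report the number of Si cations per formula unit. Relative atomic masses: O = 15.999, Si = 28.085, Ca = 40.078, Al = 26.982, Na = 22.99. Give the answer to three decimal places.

Na2O (M=61.979): mol = 0.16264; Na = 0.32528, O = 0.16264.
CaO (M=56.077): mol = 0.05724; Ca = 0.05724, O = 0.05724.
Al2O3 (M=101.961): mol = 0.21449; Al = 0.42898, O = 0.64347.
SiO2 (M=60.083): mol = 1.08799; Si = 1.08799, O = 2.17598.
ΣO = 3.03933; factor = 8/ΣO = 2.63216.
Si apfu = 1.08799 × 2.63216 = 2.864.

2.864 Si apfu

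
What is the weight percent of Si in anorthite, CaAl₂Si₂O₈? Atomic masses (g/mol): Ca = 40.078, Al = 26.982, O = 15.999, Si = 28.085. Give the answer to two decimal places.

Formula mass = 1·40.078 + 2·26.982 + 2·28.085 + 8·15.999 = 278.204 g/mol, of which 56.170 g is Si.
So Si makes up 56.170/278.204 = 0.2019 of the mass, i.e. 20.19%.

20.19 wt%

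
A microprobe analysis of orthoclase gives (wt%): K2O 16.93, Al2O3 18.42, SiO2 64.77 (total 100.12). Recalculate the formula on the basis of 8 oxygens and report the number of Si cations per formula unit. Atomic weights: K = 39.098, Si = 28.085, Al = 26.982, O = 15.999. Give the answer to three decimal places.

16.93 wt% K2O ÷ 94.195 g/mol = 0.17973 mol, giving 0.35946 K and 0.17973 O.
18.42 wt% Al2O3 ÷ 101.961 g/mol = 0.18066 mol, giving 0.36132 Al and 0.54198 O.
64.77 wt% SiO2 ÷ 60.083 g/mol = 1.07801 mol, giving 1.07801 Si and 2.15602 O.
Oxygen sums to 2.87773; scaling by 8/2.87773 = 2.77997 puts the formula on 8 O.
Si: 1.07801 × 2.77997 = 2.997 atoms per formula unit.

2.997 Si apfu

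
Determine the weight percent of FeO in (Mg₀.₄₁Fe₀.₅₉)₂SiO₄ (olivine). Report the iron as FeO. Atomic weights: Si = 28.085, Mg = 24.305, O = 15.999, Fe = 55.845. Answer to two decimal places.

47.65 wt%

Molar mass of (Mg₀.₄₁Fe₀.₅₉)₂SiO₄ = 0.82·24.305 + 1.18·55.845 + 1·28.085 + 4·15.999 = 177.908 g/mol.
Each formula unit contains 1.18 Fe, equivalent to 1.18/1 = 1.1800 mol FeO.
M(FeO) = 1×55.845 + 1×15.999 = 71.844 g/mol.
Mass of FeO per formula unit = 1.1800 × 71.844 = 84.776 g.
FeO wt% = 84.776 / 177.908 × 100 = 47.65%.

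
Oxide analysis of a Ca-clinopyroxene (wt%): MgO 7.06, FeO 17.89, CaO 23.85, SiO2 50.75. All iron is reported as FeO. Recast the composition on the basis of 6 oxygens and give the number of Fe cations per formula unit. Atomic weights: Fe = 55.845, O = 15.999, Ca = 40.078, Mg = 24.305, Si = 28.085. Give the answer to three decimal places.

MgO: 7.06/40.304 = 0.17517 mol → 0.17517 mol Mg, 0.17517 mol O.
FeO: 17.89/71.844 = 0.24901 mol → 0.24901 mol Fe, 0.24901 mol O.
CaO: 23.85/56.077 = 0.42531 mol → 0.42531 mol Ca, 0.42531 mol O.
SiO2: 50.75/60.083 = 0.84466 mol → 0.84466 mol Si, 1.68932 mol O.
Total oxygen = 2.53881 mol. Normalization factor = 6/2.53881 = 2.36331.
Fe per 6 O = 0.24901 × 2.36331 = 0.588.

0.588 Fe apfu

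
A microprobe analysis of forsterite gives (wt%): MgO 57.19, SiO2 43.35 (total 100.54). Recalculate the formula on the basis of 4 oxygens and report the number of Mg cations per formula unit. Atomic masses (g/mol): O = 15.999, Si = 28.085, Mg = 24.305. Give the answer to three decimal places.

1.983 Mg apfu

MgO: 57.19/40.304 = 1.41897 mol → 1.41897 mol Mg, 1.41897 mol O.
SiO2: 43.35/60.083 = 0.72150 mol → 0.72150 mol Si, 1.44300 mol O.
Total oxygen = 2.86197 mol. Normalization factor = 4/2.86197 = 1.39764.
Mg per 4 O = 1.41897 × 1.39764 = 1.983.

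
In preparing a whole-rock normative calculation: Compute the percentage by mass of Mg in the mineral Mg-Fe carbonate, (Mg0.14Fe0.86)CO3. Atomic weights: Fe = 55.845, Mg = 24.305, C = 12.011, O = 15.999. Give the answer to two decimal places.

M((Mg0.14Fe0.86)CO3) = 111.437 g/mol.
Mg contributes 0.14 × 24.305 = 3.403 g per mole.
3.403/111.437 = 0.0305 → 3.05%.

3.05 wt%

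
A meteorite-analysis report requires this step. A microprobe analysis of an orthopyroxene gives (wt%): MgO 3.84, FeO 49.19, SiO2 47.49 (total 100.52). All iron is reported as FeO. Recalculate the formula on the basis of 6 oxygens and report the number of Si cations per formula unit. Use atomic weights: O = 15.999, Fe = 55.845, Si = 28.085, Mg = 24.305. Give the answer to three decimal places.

MgO: 3.84/40.304 = 0.09528 mol → 0.09528 mol Mg, 0.09528 mol O.
FeO: 49.19/71.844 = 0.68468 mol → 0.68468 mol Fe, 0.68468 mol O.
SiO2: 47.49/60.083 = 0.79041 mol → 0.79041 mol Si, 1.58082 mol O.
Total oxygen = 2.36078 mol. Normalization factor = 6/2.36078 = 2.54153.
Si per 6 O = 0.79041 × 2.54153 = 2.009.

2.009 Si apfu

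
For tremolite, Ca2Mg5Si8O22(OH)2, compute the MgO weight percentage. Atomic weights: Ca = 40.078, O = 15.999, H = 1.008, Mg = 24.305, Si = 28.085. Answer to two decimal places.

24.81 wt%

Formula mass = 812.353 g/mol.
5 Mg → 5.0000 mol MgO per formula unit; M(MgO) = 40.304, so MgO mass = 201.520 g.
201.520/812.353 × 100 = 24.81 wt%.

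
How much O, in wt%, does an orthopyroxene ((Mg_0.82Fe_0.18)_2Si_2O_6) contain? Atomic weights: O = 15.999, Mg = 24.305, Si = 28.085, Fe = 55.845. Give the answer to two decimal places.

45.25 wt%

M((Mg_0.82Fe_0.18)_2Si_2O_6) = 212.128 g/mol.
O contributes 6 × 15.999 = 95.994 g per mole.
95.994/212.128 = 0.4525 → 45.25%.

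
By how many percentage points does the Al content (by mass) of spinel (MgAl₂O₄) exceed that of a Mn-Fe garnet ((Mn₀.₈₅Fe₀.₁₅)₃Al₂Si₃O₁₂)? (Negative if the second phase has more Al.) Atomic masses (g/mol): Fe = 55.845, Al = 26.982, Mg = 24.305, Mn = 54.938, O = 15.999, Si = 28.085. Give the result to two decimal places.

M(MgAl₂O₄) = 142.265 g/mol, so wt% Al = 53.964/142.265 × 100 = 37.93%.
M((Mn₀.₈₅Fe₀.₁₅)₃Al₂Si₃O₁₂) = 495.429 g/mol, so wt% Al = 53.964/495.429 × 100 = 10.89%.
37.93 − 10.89 = 27.04 pp.

27.04 percentage points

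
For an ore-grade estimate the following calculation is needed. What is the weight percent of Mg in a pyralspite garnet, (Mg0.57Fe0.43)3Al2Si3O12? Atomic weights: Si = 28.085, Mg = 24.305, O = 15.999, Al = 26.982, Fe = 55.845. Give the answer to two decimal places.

9.36 wt%

Formula mass = 1.71·24.305 + 1.29·55.845 + 2·26.982 + 3·28.085 + 12·15.999 = 443.809 g/mol, of which 41.562 g is Mg.
So Mg makes up 41.562/443.809 = 0.0936 of the mass, i.e. 9.36%.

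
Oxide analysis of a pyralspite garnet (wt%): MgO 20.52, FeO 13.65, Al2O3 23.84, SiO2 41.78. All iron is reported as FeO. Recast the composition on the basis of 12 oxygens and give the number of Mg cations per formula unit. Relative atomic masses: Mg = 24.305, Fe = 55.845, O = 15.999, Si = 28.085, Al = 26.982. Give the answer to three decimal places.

2.189 Mg apfu

20.52 wt% MgO ÷ 40.304 g/mol = 0.50913 mol, giving 0.50913 Mg and 0.50913 O.
13.65 wt% FeO ÷ 71.844 g/mol = 0.18999 mol, giving 0.18999 Fe and 0.18999 O.
23.84 wt% Al2O3 ÷ 101.961 g/mol = 0.23381 mol, giving 0.46762 Al and 0.70143 O.
41.78 wt% SiO2 ÷ 60.083 g/mol = 0.69537 mol, giving 0.69537 Si and 1.39074 O.
Oxygen sums to 2.79129; scaling by 12/2.79129 = 4.29909 puts the formula on 12 O.
Mg: 0.50913 × 4.29909 = 2.189 atoms per formula unit.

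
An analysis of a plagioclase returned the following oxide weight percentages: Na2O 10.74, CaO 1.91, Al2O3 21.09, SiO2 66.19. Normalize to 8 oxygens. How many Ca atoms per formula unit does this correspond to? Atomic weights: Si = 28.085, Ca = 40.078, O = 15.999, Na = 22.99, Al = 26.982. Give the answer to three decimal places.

0.090 Ca apfu

Na2O (M=61.979): mol = 0.17328; Na = 0.34656, O = 0.17328.
CaO (M=56.077): mol = 0.03406; Ca = 0.03406, O = 0.03406.
Al2O3 (M=101.961): mol = 0.20684; Al = 0.41368, O = 0.62052.
SiO2 (M=60.083): mol = 1.10164; Si = 1.10164, O = 2.20328.
ΣO = 3.03114; factor = 8/ΣO = 2.63927.
Ca apfu = 0.03406 × 2.63927 = 0.090.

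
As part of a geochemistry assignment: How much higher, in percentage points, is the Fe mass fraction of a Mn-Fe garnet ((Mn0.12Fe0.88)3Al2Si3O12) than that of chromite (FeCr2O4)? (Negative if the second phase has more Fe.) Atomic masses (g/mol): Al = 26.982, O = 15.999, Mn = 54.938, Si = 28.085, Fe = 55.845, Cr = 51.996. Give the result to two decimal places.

4.69 percentage points

M((Mn0.12Fe0.88)3Al2Si3O12) = 497.415 g/mol, so wt% Fe = 147.431/497.415 × 100 = 29.64%.
M(FeCr2O4) = 223.833 g/mol, so wt% Fe = 55.845/223.833 × 100 = 24.95%.
29.64 − 24.95 = 4.69 pp.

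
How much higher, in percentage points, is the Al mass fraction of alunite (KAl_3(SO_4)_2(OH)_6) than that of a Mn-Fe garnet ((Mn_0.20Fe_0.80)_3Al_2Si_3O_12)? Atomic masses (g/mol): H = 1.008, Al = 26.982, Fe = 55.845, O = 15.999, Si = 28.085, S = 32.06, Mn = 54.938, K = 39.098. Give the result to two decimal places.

Al in KAl_3(SO_4)_2(OH)_6: molar mass 414.198 g/mol; 3×26.982 = 80.946 g → 19.54 wt%.
Al in (Mn_0.20Fe_0.80)_3Al_2Si_3O_12: molar mass 497.198 g/mol; 2×26.982 = 53.964 g → 10.85 wt%.
Difference = 19.54 − 10.85 = 8.69 percentage points.

8.69 percentage points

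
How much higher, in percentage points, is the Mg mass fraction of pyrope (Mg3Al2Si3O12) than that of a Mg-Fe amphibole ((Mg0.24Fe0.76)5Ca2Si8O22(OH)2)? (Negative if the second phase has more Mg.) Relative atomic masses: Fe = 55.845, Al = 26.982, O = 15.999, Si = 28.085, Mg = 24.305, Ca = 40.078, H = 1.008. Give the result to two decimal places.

Mg in Mg3Al2Si3O12: molar mass 403.122 g/mol; 3×24.305 = 72.915 g → 18.09 wt%.
Mg in (Mg0.24Fe0.76)5Ca2Si8O22(OH)2: molar mass 932.205 g/mol; 1.20×24.305 = 29.166 g → 3.13 wt%.
Difference = 18.09 − 3.13 = 14.96 percentage points.

14.96 percentage points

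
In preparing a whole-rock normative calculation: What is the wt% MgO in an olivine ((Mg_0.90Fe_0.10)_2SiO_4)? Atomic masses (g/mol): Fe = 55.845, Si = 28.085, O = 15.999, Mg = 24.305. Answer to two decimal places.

49.35 wt%

Molar mass of (Mg_0.90Fe_0.10)_2SiO_4 = 1.80*24.305 + 0.20*55.845 + 1*28.085 + 4*15.999 = 146.999 g/mol.
Each formula unit contains 1.80 Mg, equivalent to 1.80/1 = 1.8000 mol MgO.
M(MgO) = 1×24.305 + 1×15.999 = 40.304 g/mol.
Mass of MgO per formula unit = 1.8000 × 40.304 = 72.547 g.
MgO wt% = 72.547 / 146.999 × 100 = 49.35%.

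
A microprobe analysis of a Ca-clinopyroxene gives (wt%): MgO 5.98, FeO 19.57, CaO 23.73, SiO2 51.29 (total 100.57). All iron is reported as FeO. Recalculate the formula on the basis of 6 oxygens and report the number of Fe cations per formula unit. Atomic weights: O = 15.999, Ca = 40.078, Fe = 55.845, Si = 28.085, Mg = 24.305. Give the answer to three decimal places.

0.641 Fe apfu

MgO: 5.98/40.304 = 0.14837 mol → 0.14837 mol Mg, 0.14837 mol O.
FeO: 19.57/71.844 = 0.27240 mol → 0.27240 mol Fe, 0.27240 mol O.
CaO: 23.73/56.077 = 0.42317 mol → 0.42317 mol Ca, 0.42317 mol O.
SiO2: 51.29/60.083 = 0.85365 mol → 0.85365 mol Si, 1.70730 mol O.
Total oxygen = 2.55124 mol. Normalization factor = 6/2.55124 = 2.35180.
Fe per 6 O = 0.27240 × 2.35180 = 0.641.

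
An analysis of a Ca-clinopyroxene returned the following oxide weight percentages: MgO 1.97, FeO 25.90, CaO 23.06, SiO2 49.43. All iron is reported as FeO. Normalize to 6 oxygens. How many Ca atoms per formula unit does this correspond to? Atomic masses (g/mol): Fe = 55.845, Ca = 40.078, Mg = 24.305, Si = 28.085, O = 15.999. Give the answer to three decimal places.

1.001 Ca apfu

1.97 wt% MgO ÷ 40.304 g/mol = 0.04888 mol, giving 0.04888 Mg and 0.04888 O.
25.90 wt% FeO ÷ 71.844 g/mol = 0.36050 mol, giving 0.36050 Fe and 0.36050 O.
23.06 wt% CaO ÷ 56.077 g/mol = 0.41122 mol, giving 0.41122 Ca and 0.41122 O.
49.43 wt% SiO2 ÷ 60.083 g/mol = 0.82270 mol, giving 0.82270 Si and 1.64540 O.
Oxygen sums to 2.46600; scaling by 6/2.46600 = 2.43309 puts the formula on 6 O.
Ca: 0.41122 × 2.43309 = 1.001 atoms per formula unit.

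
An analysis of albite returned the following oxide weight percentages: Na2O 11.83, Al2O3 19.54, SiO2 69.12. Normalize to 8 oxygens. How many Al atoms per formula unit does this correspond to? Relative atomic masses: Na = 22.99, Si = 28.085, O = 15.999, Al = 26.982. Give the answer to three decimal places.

1.000 Al apfu

Na2O (M=61.979): mol = 0.19087; Na = 0.38174, O = 0.19087.
Al2O3 (M=101.961): mol = 0.19164; Al = 0.38328, O = 0.57492.
SiO2 (M=60.083): mol = 1.15041; Si = 1.15041, O = 2.30082.
ΣO = 3.06661; factor = 8/ΣO = 2.60874.
Al apfu = 0.38328 × 2.60874 = 1.000.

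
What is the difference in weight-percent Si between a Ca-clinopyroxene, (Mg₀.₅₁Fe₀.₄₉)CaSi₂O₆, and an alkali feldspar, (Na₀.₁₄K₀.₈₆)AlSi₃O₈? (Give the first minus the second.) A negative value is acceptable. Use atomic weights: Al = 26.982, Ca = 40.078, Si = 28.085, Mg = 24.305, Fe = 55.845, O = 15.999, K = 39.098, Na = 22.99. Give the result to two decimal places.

First mineral: 56.170 g Si in 232.002 g formula = 24.21 wt% Si.
Second mineral: 84.255 g Si in 276.072 g formula = 30.52 wt% Si.
24.21% − 30.52% gives a difference of -6.31 percentage points.

-6.31 percentage points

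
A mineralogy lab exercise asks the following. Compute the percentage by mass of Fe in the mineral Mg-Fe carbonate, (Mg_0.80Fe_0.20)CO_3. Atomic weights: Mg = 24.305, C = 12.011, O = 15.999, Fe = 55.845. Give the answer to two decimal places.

12.32 mass %

M((Mg_0.80Fe_0.20)CO_3) = 90.621 g/mol.
Fe contributes 0.20 × 55.845 = 11.169 g per mole.
11.169/90.621 = 0.1232 → 12.32%.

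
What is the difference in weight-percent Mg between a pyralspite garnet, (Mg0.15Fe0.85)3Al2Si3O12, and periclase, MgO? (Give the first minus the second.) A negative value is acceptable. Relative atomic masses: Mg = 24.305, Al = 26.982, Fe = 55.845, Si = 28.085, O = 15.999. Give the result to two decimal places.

-58.04 percentage points

First mineral: 10.937 g Mg in 483.549 g formula = 2.26 wt% Mg.
Second mineral: 24.305 g Mg in 40.304 g formula = 60.30 wt% Mg.
2.26% − 60.30% gives a difference of -58.04 percentage points.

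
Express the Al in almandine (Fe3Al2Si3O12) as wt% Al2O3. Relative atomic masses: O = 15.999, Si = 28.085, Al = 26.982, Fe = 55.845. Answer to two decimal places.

Molar mass of Fe3Al2Si3O12 = 3*55.845 + 2*26.982 + 3*28.085 + 12*15.999 = 497.742 g/mol.
Each formula unit contains 2 Al, equivalent to 2/2 = 1.0000 mol Al2O3.
M(Al2O3) = 2×26.982 + 3×15.999 = 101.961 g/mol.
Mass of Al2O3 per formula unit = 1.0000 × 101.961 = 101.961 g.
Al2O3 wt% = 101.961 / 497.742 × 100 = 20.48%.

20.48 wt%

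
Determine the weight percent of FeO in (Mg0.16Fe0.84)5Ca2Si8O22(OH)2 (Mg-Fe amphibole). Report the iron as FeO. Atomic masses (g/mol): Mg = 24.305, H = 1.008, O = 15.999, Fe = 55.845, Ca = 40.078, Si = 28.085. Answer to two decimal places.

31.94 wt%

Molar mass of (Mg0.16Fe0.84)5Ca2Si8O22(OH)2 = 0.80·24.305 + 4.20·55.845 + 2·40.078 + 8·28.085 + 24·15.999 + 2·1.008 = 944.821 g/mol.
Each formula unit contains 4.20 Fe, equivalent to 4.20/1 = 4.2000 mol FeO.
M(FeO) = 1×55.845 + 1×15.999 = 71.844 g/mol.
Mass of FeO per formula unit = 4.2000 × 71.844 = 301.745 g.
FeO wt% = 301.745 / 944.821 × 100 = 31.94%.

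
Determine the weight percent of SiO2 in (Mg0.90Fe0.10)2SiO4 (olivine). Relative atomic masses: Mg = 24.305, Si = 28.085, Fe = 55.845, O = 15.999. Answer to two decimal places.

40.87 wt%

M((Mg0.90Fe0.10)2SiO4) = 146.999 g/mol; M(SiO2) = 60.083 g/mol.
Moles SiO2 per formula unit = 1 Si ÷ 1 = 1.0000.
SiO2 fraction = (1.0000 × 60.083) / 146.999 = 60.083/146.999 = 0.4087.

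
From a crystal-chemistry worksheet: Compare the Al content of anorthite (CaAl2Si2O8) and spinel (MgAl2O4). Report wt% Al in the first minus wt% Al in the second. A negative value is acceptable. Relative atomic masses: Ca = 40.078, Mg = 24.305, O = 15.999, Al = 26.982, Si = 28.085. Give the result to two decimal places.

-18.53 percentage points

M(CaAl2Si2O8) = 278.204 g/mol, so wt% Al = 53.964/278.204 × 100 = 19.40%.
M(MgAl2O4) = 142.265 g/mol, so wt% Al = 53.964/142.265 × 100 = 37.93%.
19.40 − 37.93 = -18.53 pp.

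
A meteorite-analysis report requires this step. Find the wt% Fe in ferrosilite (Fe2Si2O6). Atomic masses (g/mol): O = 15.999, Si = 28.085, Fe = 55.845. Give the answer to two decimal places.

42.33 mass %

Molar mass of Fe2Si2O6: 2×55.845 + 2×28.085 + 6×15.999 = 263.854 g/mol.
Mass of Fe per formula unit: 2 × 55.845 = 111.690 g.
Weight fraction Fe = 111.690 / 263.854 = 0.4233.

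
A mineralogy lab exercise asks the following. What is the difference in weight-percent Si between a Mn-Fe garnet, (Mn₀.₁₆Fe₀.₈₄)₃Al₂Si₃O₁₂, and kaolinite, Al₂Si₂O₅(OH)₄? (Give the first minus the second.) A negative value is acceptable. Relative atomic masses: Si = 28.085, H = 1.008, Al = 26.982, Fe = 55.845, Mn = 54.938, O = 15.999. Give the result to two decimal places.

-4.82 percentage points

M((Mn₀.₁₆Fe₀.₈₄)₃Al₂Si₃O₁₂) = 497.307 g/mol, so wt% Si = 84.255/497.307 × 100 = 16.94%.
M(Al₂Si₂O₅(OH)₄) = 258.157 g/mol, so wt% Si = 56.170/258.157 × 100 = 21.76%.
16.94 − 21.76 = -4.82 pp.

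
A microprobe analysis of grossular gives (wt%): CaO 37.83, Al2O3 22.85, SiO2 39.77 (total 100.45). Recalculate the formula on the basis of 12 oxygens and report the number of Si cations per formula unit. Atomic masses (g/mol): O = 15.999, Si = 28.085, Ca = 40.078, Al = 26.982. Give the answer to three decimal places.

CaO (M=56.077): mol = 0.67461; Ca = 0.67461, O = 0.67461.
Al2O3 (M=101.961): mol = 0.22411; Al = 0.44822, O = 0.67233.
SiO2 (M=60.083): mol = 0.66192; Si = 0.66192, O = 1.32384.
ΣO = 2.67078; factor = 12/ΣO = 4.49307.
Si apfu = 0.66192 × 4.49307 = 2.974.

2.974 Si apfu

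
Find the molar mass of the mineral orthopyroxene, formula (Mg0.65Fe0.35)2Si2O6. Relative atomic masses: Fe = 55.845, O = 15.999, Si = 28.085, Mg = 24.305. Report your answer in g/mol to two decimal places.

222.85 g/mol

M = 1.30×24.305 + 0.70×55.845 + 2×28.085 + 6×15.999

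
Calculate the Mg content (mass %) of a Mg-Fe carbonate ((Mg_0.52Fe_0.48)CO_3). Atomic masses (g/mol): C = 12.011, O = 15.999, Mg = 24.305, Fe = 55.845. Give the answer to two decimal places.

Formula mass = 0.52·24.305 + 0.48·55.845 + 1·12.011 + 3·15.999 = 99.452 g/mol, of which 12.639 g is Mg.
So Mg makes up 12.639/99.452 = 0.1271 of the mass, i.e. 12.71%.

12.71 mass %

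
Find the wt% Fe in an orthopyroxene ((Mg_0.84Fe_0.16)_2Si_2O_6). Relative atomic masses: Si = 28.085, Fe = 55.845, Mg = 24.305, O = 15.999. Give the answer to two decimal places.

Formula mass = 1.68*24.305 + 0.32*55.845 + 2*28.085 + 6*15.999 = 210.867 g/mol, of which 17.870 g is Fe.
So Fe makes up 17.870/210.867 = 0.0847 of the mass, i.e. 8.47%.

8.47 mass %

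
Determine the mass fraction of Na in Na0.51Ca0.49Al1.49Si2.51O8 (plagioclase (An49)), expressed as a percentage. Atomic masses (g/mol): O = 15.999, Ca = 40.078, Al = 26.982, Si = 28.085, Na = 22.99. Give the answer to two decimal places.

M(Na0.51Ca0.49Al1.49Si2.51O8) = 270.052 g/mol.
Na contributes 0.51 × 22.99 = 11.725 g per mole.
11.725/270.052 = 0.0434 → 4.34%.

4.34 wt%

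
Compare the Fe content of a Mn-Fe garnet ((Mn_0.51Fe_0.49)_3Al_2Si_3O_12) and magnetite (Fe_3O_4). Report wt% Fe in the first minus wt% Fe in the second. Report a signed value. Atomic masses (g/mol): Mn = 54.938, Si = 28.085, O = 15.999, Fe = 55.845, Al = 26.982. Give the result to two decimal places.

-55.82 percentage points

Fe in (Mn_0.51Fe_0.49)_3Al_2Si_3O_12: molar mass 496.354 g/mol; 1.47×55.845 = 82.092 g → 16.54 wt%.
Fe in Fe_3O_4: molar mass 231.531 g/mol; 3×55.845 = 167.535 g → 72.36 wt%.
Difference = 16.54 − 72.36 = -55.82 percentage points.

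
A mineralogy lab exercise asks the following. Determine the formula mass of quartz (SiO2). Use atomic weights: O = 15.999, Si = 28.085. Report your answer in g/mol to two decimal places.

60.08 g/mol

Si: 1 × 28.085 = 28.0850
O: 2 × 15.999 = 31.9980
Summing the contributions gives the formula mass.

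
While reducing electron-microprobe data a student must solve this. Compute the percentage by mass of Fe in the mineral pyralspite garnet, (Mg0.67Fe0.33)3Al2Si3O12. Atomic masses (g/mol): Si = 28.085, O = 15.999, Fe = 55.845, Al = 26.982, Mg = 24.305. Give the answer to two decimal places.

12.73 wt%

M((Mg0.67Fe0.33)3Al2Si3O12) = 434.347 g/mol.
Fe contributes 0.99 × 55.845 = 55.287 g per mole.
55.287/434.347 = 0.1273 → 12.73%.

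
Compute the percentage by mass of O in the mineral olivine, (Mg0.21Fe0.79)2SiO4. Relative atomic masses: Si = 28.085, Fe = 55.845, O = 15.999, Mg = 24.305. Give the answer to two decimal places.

33.59 mass %

M((Mg0.21Fe0.79)2SiO4) = 190.524 g/mol.
O contributes 4 × 15.999 = 63.996 g per mole.
63.996/190.524 = 0.3359 → 33.59%.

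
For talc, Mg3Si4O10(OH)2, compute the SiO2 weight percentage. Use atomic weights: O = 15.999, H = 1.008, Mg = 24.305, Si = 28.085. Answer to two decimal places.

Molar mass of Mg3Si4O10(OH)2 = 3×24.305 + 4×28.085 + 12×15.999 + 2×1.008 = 379.259 g/mol.
Each formula unit contains 4 Si, equivalent to 4/1 = 4.0000 mol SiO2.
M(SiO2) = 1×28.085 + 2×15.999 = 60.083 g/mol.
Mass of SiO2 per formula unit = 4.0000 × 60.083 = 240.332 g.
SiO2 wt% = 240.332 / 379.259 × 100 = 63.37%.

63.37 wt%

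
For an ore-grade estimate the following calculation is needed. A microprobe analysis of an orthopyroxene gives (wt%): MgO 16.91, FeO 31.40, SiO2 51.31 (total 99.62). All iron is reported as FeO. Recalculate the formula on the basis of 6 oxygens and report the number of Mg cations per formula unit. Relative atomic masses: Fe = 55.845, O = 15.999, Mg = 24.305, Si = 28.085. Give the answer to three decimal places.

MgO: 16.91/40.304 = 0.41956 mol → 0.41956 mol Mg, 0.41956 mol O.
FeO: 31.40/71.844 = 0.43706 mol → 0.43706 mol Fe, 0.43706 mol O.
SiO2: 51.31/60.083 = 0.85399 mol → 0.85399 mol Si, 1.70798 mol O.
Total oxygen = 2.56460 mol. Normalization factor = 6/2.56460 = 2.33955.
Mg per 6 O = 0.41956 × 2.33955 = 0.982.

0.982 Mg apfu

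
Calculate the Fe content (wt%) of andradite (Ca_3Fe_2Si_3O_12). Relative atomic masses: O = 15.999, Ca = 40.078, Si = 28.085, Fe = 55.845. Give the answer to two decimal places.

M(Ca_3Fe_2Si_3O_12) = 508.167 g/mol.
Fe contributes 2 × 55.845 = 111.690 g per mole.
111.690/508.167 = 0.2198 → 21.98%.

21.98 wt%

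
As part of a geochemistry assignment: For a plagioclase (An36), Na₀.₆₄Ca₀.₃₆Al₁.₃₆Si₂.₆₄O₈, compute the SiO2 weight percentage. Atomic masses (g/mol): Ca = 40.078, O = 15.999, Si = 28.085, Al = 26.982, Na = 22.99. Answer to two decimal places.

M(Na₀.₆₄Ca₀.₃₆Al₁.₃₆Si₂.₆₄O₈) = 267.974 g/mol; M(SiO2) = 60.083 g/mol.
Moles SiO2 per formula unit = 2.64 Si ÷ 1 = 2.6400.
SiO2 fraction = (2.6400 × 60.083) / 267.974 = 158.619/267.974 = 0.5919.

59.19 wt%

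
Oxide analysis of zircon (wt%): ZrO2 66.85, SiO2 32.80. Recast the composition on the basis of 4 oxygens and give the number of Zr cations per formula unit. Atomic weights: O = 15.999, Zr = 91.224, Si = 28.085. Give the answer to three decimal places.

ZrO2: 66.85/123.222 = 0.54252 mol → 0.54252 mol Zr, 1.08504 mol O.
SiO2: 32.80/60.083 = 0.54591 mol → 0.54591 mol Si, 1.09182 mol O.
Total oxygen = 2.17686 mol. Normalization factor = 4/2.17686 = 1.83751.
Zr per 4 O = 0.54252 × 1.83751 = 0.997.

0.997 Zr apfu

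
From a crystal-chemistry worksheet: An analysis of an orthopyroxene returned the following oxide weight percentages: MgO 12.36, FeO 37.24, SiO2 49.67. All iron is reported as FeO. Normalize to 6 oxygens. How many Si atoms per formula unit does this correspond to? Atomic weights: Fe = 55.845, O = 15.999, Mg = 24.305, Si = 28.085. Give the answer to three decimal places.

MgO: 12.36/40.304 = 0.30667 mol → 0.30667 mol Mg, 0.30667 mol O.
FeO: 37.24/71.844 = 0.51835 mol → 0.51835 mol Fe, 0.51835 mol O.
SiO2: 49.67/60.083 = 0.82669 mol → 0.82669 mol Si, 1.65338 mol O.
Total oxygen = 2.47840 mol. Normalization factor = 6/2.47840 = 2.42092.
Si per 6 O = 0.82669 × 2.42092 = 2.001.

2.001 Si apfu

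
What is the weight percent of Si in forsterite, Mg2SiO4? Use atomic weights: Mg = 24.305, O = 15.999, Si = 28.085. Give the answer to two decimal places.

19.96 mass %

Molar mass of Mg2SiO4: 2*24.305 + 1*28.085 + 4*15.999 = 140.691 g/mol.
Mass of Si per formula unit: 1 × 28.085 = 28.085 g.
Weight fraction Si = 28.085 / 140.691 = 0.1996.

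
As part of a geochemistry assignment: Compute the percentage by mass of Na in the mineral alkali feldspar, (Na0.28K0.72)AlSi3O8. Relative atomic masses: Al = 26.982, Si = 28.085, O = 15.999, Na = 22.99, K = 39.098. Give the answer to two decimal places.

2.35 wt%

M((Na0.28K0.72)AlSi3O8) = 273.817 g/mol.
Na contributes 0.28 × 22.99 = 6.437 g per mole.
6.437/273.817 = 0.0235 → 2.35%.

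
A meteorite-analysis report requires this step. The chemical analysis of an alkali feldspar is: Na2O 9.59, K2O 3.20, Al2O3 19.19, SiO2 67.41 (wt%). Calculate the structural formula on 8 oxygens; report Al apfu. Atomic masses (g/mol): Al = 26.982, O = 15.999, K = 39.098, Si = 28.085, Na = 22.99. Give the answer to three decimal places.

1.005 Al apfu

9.59 wt% Na2O ÷ 61.979 g/mol = 0.15473 mol, giving 0.30946 Na and 0.15473 O.
3.20 wt% K2O ÷ 94.195 g/mol = 0.03397 mol, giving 0.06794 K and 0.03397 O.
19.19 wt% Al2O3 ÷ 101.961 g/mol = 0.18821 mol, giving 0.37642 Al and 0.56463 O.
67.41 wt% SiO2 ÷ 60.083 g/mol = 1.12195 mol, giving 1.12195 Si and 2.24390 O.
Oxygen sums to 2.99723; scaling by 8/2.99723 = 2.66913 puts the formula on 8 O.
Al: 0.37642 × 2.66913 = 1.005 atoms per formula unit.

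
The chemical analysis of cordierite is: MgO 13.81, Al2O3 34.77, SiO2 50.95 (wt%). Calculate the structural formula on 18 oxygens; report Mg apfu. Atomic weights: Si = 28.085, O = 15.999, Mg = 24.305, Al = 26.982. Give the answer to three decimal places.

13.81 wt% MgO ÷ 40.304 g/mol = 0.34265 mol, giving 0.34265 Mg and 0.34265 O.
34.77 wt% Al2O3 ÷ 101.961 g/mol = 0.34101 mol, giving 0.68202 Al and 1.02303 O.
50.95 wt% SiO2 ÷ 60.083 g/mol = 0.84799 mol, giving 0.84799 Si and 1.69598 O.
Oxygen sums to 3.06166; scaling by 18/3.06166 = 5.87916 puts the formula on 18 O.
Mg: 0.34265 × 5.87916 = 2.014 atoms per formula unit.

2.014 Mg apfu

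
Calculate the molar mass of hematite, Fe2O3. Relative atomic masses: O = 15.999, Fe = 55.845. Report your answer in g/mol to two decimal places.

M = 2·55.845 + 3·15.999

159.69 g/mol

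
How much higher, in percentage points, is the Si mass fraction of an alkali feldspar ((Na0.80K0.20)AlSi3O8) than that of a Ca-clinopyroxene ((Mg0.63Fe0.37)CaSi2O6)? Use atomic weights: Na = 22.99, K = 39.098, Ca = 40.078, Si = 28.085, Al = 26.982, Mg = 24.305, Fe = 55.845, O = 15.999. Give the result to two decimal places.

Si in (Na0.80K0.20)AlSi3O8: molar mass 265.441 g/mol; 3×28.085 = 84.255 g → 31.74 wt%.
Si in (Mg0.63Fe0.37)CaSi2O6: molar mass 228.217 g/mol; 2×28.085 = 56.170 g → 24.61 wt%.
Difference = 31.74 − 24.61 = 7.13 percentage points.

7.13 percentage points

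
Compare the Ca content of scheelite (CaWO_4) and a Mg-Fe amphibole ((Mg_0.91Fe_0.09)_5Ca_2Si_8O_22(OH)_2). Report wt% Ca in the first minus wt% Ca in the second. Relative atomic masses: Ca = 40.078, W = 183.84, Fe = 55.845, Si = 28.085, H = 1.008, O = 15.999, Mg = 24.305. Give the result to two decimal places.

Ca in CaWO_4: molar mass 287.914 g/mol; 1×40.078 = 40.078 g → 13.92 wt%.
Ca in (Mg_0.91Fe_0.09)_5Ca_2Si_8O_22(OH)_2: molar mass 826.546 g/mol; 2×40.078 = 80.156 g → 9.70 wt%.
Difference = 13.92 − 9.70 = 4.22 percentage points.

4.22 percentage points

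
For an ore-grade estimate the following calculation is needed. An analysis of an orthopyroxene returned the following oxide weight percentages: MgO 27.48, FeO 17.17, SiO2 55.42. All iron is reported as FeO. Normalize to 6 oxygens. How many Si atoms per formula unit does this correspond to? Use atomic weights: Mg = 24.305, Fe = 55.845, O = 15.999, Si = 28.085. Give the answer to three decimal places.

2.001 Si apfu

MgO (M=40.304): mol = 0.68182; Mg = 0.68182, O = 0.68182.
FeO (M=71.844): mol = 0.23899; Fe = 0.23899, O = 0.23899.
SiO2 (M=60.083): mol = 0.92239; Si = 0.92239, O = 1.84478.
ΣO = 2.76559; factor = 6/ΣO = 2.16952.
Si apfu = 0.92239 × 2.16952 = 2.001.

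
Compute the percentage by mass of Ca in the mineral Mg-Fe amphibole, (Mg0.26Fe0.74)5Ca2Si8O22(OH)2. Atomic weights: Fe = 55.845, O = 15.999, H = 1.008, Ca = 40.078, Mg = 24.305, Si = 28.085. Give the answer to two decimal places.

8.63 mass %

M((Mg0.26Fe0.74)5Ca2Si8O22(OH)2) = 929.051 g/mol.
Ca contributes 2 × 40.078 = 80.156 g per mole.
80.156/929.051 = 0.0863 → 8.63%.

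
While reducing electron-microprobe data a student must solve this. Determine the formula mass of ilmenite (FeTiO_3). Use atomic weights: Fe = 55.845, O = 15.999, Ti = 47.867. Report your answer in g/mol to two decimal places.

151.71 g/mol

The formula mass is the sum 1·55.845 + 1·47.867 + 3·15.999.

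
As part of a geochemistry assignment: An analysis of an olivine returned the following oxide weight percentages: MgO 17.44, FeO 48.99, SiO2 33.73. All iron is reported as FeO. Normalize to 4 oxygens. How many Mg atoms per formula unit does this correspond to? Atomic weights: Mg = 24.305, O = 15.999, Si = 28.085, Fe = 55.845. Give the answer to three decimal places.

0.774 Mg apfu

MgO: 17.44/40.304 = 0.43271 mol → 0.43271 mol Mg, 0.43271 mol O.
FeO: 48.99/71.844 = 0.68189 mol → 0.68189 mol Fe, 0.68189 mol O.
SiO2: 33.73/60.083 = 0.56139 mol → 0.56139 mol Si, 1.12278 mol O.
Total oxygen = 2.23738 mol. Normalization factor = 4/2.23738 = 1.78781.
Mg per 4 O = 0.43271 × 1.78781 = 0.774.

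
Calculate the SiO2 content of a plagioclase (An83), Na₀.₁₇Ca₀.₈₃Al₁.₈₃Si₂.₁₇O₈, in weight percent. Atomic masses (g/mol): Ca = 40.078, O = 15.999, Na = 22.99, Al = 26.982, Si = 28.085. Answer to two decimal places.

47.33 wt%

Formula mass = 275.487 g/mol.
2.17 Si → 2.1700 mol SiO2 per formula unit; M(SiO2) = 60.083, so SiO2 mass = 130.380 g.
130.380/275.487 × 100 = 47.33 wt%.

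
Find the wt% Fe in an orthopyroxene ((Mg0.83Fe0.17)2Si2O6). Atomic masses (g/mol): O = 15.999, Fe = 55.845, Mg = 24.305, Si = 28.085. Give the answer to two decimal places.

Formula mass = 1.66×24.305 + 0.34×55.845 + 2×28.085 + 6×15.999 = 211.498 g/mol, of which 18.987 g is Fe.
So Fe makes up 18.987/211.498 = 0.0898 of the mass, i.e. 8.98%.

8.98 wt%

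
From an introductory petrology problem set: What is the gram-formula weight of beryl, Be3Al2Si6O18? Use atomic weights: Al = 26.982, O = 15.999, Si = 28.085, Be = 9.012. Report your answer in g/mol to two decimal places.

Be: 3 × 9.012 = 27.0360
Al: 2 × 26.982 = 53.9640
Si: 6 × 28.085 = 168.5100
O: 18 × 15.999 = 287.9820
Summing the contributions gives the formula mass.

537.49 g/mol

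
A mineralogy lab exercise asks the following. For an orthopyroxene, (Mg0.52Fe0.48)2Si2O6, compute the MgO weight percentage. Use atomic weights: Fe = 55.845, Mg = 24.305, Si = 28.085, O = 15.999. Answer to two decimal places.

18.14 wt%

Formula mass = 231.052 g/mol.
1.04 Mg → 1.0400 mol MgO per formula unit; M(MgO) = 40.304, so MgO mass = 41.916 g.
41.916/231.052 × 100 = 18.14 wt%.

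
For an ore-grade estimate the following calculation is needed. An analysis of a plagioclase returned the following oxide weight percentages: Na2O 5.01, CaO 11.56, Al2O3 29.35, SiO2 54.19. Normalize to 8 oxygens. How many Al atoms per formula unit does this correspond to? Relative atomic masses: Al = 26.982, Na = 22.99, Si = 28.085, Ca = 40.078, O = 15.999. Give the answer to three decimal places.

1.559 Al apfu

Na2O (M=61.979): mol = 0.08083; Na = 0.16166, O = 0.08083.
CaO (M=56.077): mol = 0.20615; Ca = 0.20615, O = 0.20615.
Al2O3 (M=101.961): mol = 0.28786; Al = 0.57572, O = 0.86358.
SiO2 (M=60.083): mol = 0.90192; Si = 0.90192, O = 1.80384.
ΣO = 2.95440; factor = 8/ΣO = 2.70783.
Al apfu = 0.57572 × 2.70783 = 1.559.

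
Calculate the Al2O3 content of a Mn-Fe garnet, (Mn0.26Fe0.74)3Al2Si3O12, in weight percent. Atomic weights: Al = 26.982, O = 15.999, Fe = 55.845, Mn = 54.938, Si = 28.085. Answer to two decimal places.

Molar mass of (Mn0.26Fe0.74)3Al2Si3O12 = 0.78*54.938 + 2.22*55.845 + 2*26.982 + 3*28.085 + 12*15.999 = 497.035 g/mol.
Each formula unit contains 2 Al, equivalent to 2/2 = 1.0000 mol Al2O3.
M(Al2O3) = 2×26.982 + 3×15.999 = 101.961 g/mol.
Mass of Al2O3 per formula unit = 1.0000 × 101.961 = 101.961 g.
Al2O3 wt% = 101.961 / 497.035 × 100 = 20.51%.

20.51 wt%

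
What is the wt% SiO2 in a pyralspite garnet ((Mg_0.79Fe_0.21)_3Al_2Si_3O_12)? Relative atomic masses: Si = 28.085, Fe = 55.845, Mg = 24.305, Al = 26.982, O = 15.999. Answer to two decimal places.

42.61 wt%

Formula mass = 422.992 g/mol.
3 Si → 3.0000 mol SiO2 per formula unit; M(SiO2) = 60.083, so SiO2 mass = 180.249 g.
180.249/422.992 × 100 = 42.61 wt%.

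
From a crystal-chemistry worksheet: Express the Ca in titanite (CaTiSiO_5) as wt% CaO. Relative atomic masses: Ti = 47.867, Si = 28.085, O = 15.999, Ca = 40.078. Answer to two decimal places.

Formula mass = 196.025 g/mol.
1 Ca → 1.0000 mol CaO per formula unit; M(CaO) = 56.077, so CaO mass = 56.077 g.
56.077/196.025 × 100 = 28.61 wt%.

28.61 wt%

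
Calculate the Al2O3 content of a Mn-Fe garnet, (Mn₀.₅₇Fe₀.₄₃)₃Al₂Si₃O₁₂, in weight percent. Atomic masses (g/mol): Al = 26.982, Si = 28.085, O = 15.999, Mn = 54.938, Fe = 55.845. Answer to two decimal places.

Molar mass of (Mn₀.₅₇Fe₀.₄₃)₃Al₂Si₃O₁₂ = 1.71*54.938 + 1.29*55.845 + 2*26.982 + 3*28.085 + 12*15.999 = 496.191 g/mol.
Each formula unit contains 2 Al, equivalent to 2/2 = 1.0000 mol Al2O3.
M(Al2O3) = 2×26.982 + 3×15.999 = 101.961 g/mol.
Mass of Al2O3 per formula unit = 1.0000 × 101.961 = 101.961 g.
Al2O3 wt% = 101.961 / 496.191 × 100 = 20.55%.

20.55 wt%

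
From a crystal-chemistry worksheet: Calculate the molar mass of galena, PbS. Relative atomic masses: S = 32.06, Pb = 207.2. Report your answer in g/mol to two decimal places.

M = 1×207.2 + 1×32.06

239.26 g/mol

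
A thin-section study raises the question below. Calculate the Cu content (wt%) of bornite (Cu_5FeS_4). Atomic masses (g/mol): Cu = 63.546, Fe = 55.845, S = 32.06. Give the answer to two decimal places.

M(Cu_5FeS_4) = 501.815 g/mol.
Cu contributes 5 × 63.546 = 317.730 g per mole.
317.730/501.815 = 0.6332 → 63.32%.

63.32 wt%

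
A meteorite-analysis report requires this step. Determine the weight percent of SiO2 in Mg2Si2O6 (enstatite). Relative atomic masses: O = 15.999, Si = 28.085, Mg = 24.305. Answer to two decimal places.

59.85 wt%

M(Mg2Si2O6) = 200.774 g/mol; M(SiO2) = 60.083 g/mol.
Moles SiO2 per formula unit = 2 Si ÷ 1 = 2.0000.
SiO2 fraction = (2.0000 × 60.083) / 200.774 = 120.166/200.774 = 0.5985.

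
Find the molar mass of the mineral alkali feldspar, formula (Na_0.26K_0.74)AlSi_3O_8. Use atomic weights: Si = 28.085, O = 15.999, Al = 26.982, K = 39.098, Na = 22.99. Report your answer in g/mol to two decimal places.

274.14 g/mol

M = 0.26·22.99 + 0.74·39.098 + 1·26.982 + 3·28.085 + 8·15.999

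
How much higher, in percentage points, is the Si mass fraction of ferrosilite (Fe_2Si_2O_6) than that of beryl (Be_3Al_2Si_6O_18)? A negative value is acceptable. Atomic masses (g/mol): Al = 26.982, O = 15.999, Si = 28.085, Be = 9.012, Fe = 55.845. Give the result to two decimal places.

-10.06 percentage points

M(Fe_2Si_2O_6) = 263.854 g/mol, so wt% Si = 56.170/263.854 × 100 = 21.29%.
M(Be_3Al_2Si_6O_18) = 537.492 g/mol, so wt% Si = 168.510/537.492 × 100 = 31.35%.
21.29 − 31.35 = -10.06 pp.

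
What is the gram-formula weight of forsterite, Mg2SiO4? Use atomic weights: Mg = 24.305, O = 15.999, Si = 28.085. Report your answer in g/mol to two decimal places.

140.69 g/mol

The formula mass is the sum 2×24.305 + 1×28.085 + 4×15.999.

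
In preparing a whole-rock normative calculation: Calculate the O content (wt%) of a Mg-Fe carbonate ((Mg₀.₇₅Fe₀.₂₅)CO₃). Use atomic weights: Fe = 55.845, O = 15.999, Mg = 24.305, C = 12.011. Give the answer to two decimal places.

52.06 wt%

M((Mg₀.₇₅Fe₀.₂₅)CO₃) = 92.198 g/mol.
O contributes 3 × 15.999 = 47.997 g per mole.
47.997/92.198 = 0.5206 → 52.06%.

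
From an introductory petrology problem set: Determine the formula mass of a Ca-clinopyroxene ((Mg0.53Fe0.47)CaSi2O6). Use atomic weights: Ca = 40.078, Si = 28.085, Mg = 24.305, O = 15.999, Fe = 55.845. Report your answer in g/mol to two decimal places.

M = 0.53×24.305 + 0.47×55.845 + 1×40.078 + 2×28.085 + 6×15.999

231.37 g/mol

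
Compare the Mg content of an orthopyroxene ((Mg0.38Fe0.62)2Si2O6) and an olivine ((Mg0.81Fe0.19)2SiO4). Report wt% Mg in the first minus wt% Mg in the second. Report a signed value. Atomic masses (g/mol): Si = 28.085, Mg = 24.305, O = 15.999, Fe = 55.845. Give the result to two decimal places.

-18.09 percentage points

M((Mg0.38Fe0.62)2Si2O6) = 239.884 g/mol, so wt% Mg = 18.472/239.884 × 100 = 7.70%.
M((Mg0.81Fe0.19)2SiO4) = 152.676 g/mol, so wt% Mg = 39.374/152.676 × 100 = 25.79%.
7.70 − 25.79 = -18.09 pp.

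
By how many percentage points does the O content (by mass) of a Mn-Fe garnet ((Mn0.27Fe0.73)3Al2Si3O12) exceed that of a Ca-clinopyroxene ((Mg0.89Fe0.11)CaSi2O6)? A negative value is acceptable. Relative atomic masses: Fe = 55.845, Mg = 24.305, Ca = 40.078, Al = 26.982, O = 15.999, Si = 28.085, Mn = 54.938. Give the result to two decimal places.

-5.00 percentage points

First mineral: 191.988 g O in 497.007 g formula = 38.63 wt% O.
Second mineral: 95.994 g O in 220.016 g formula = 43.63 wt% O.
38.63% − 43.63% gives a difference of -5.00 percentage points.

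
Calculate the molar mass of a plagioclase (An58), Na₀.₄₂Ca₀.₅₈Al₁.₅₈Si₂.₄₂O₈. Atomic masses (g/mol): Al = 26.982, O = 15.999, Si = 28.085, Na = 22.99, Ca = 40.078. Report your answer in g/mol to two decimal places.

271.49 g/mol

M = 0.42*22.99 + 0.58*40.078 + 1.58*26.982 + 2.42*28.085 + 8*15.999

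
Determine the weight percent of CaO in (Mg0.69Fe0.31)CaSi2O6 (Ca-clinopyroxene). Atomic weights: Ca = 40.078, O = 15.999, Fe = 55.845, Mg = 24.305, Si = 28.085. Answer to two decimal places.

M((Mg0.69Fe0.31)CaSi2O6) = 226.324 g/mol; M(CaO) = 56.077 g/mol.
Moles CaO per formula unit = 1 Ca ÷ 1 = 1.0000.
CaO fraction = (1.0000 × 56.077) / 226.324 = 56.077/226.324 = 0.2478.

24.78 wt%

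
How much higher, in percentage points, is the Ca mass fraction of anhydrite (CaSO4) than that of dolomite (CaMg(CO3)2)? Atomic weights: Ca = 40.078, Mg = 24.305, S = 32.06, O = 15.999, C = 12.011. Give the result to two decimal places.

7.71 percentage points

First mineral: 40.078 g Ca in 136.134 g formula = 29.44 wt% Ca.
Second mineral: 40.078 g Ca in 184.399 g formula = 21.73 wt% Ca.
29.44% − 21.73% gives a difference of 7.71 percentage points.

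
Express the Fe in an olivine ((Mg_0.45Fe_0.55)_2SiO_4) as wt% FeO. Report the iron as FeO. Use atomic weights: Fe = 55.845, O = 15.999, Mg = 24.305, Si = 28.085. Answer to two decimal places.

45.06 wt%

Molar mass of (Mg_0.45Fe_0.55)_2SiO_4 = 0.90×24.305 + 1.10×55.845 + 1×28.085 + 4×15.999 = 175.385 g/mol.
Each formula unit contains 1.10 Fe, equivalent to 1.10/1 = 1.1000 mol FeO.
M(FeO) = 1×55.845 + 1×15.999 = 71.844 g/mol.
Mass of FeO per formula unit = 1.1000 × 71.844 = 79.028 g.
FeO wt% = 79.028 / 175.385 × 100 = 45.06%.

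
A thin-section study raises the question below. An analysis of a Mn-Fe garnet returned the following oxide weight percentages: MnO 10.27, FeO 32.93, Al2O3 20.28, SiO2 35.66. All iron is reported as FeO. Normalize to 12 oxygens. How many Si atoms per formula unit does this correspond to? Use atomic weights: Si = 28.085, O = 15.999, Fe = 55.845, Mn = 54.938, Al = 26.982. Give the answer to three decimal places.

MnO (M=70.937): mol = 0.14478; Mn = 0.14478, O = 0.14478.
FeO (M=71.844): mol = 0.45835; Fe = 0.45835, O = 0.45835.
Al2O3 (M=101.961): mol = 0.19890; Al = 0.39780, O = 0.59670.
SiO2 (M=60.083): mol = 0.59351; Si = 0.59351, O = 1.18702.
ΣO = 2.38685; factor = 12/ΣO = 5.02755.
Si apfu = 0.59351 × 5.02755 = 2.984.

2.984 Si apfu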